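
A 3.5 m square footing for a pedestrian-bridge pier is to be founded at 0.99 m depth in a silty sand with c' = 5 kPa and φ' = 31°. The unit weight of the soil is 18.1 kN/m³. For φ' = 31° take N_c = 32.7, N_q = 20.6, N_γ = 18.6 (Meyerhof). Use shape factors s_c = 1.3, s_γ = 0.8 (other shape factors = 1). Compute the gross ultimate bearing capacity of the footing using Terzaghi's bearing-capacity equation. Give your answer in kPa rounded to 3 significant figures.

Effective surcharge at the founding depth q = γ·D_f = 18.1 × 0.99 = 17.919 kPa.
q_ult = c·N_c·s_c + q·N_q + 0.5·γ·B·N_γ·s_γ
     = 5 × 32.7 × 1.3 + 17.919 × 20.6 + 0.5 × 18.1 × 3.5 × 18.6 × 0.8
     = 212.55 + 369.13 + 471.32 = 1053 kPa.

q_ult ≈ 1050 kPa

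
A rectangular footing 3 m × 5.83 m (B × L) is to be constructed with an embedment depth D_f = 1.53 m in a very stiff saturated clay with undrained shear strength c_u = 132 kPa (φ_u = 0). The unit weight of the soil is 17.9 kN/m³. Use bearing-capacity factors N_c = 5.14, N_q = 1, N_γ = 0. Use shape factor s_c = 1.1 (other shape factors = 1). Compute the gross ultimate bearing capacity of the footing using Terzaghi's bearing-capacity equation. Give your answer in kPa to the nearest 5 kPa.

q_ult ≈ 775 kPa

Effective surcharge at the founding depth q = γ·D_f = 17.9 × 1.53 = 27.387 kPa.
q_ult = c·N_c·s_c + q·N_q
     = 132 × 5.14 × 1.1 + 27.387 × 1
     = 746.33 + 27.387 = 773.71 kPa.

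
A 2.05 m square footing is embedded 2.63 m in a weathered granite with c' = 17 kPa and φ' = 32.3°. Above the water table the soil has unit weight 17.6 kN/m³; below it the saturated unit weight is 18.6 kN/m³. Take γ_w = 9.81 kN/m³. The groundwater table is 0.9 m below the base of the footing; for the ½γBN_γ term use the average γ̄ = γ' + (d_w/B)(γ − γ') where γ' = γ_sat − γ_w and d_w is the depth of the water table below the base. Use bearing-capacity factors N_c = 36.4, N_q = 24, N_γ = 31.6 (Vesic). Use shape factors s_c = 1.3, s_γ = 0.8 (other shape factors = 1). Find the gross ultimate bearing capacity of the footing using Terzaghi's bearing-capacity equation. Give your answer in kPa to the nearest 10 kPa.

q_ult ≈ 2240 kPa

q = γ·D_f = 17.6 × 2.63 = 46.288 kPa.
γ' = 8.79 kN/m³; averaging over the depth B below the base, γ̄ = γ' + (d_w/B)(γ − γ') = 12.658 kN/m³.
c·N_c·s_c = 17 × 36.4 × 1.3 = 804.44 kPa
q·N_q = 46.288 × 24 = 1110.9 kPa
0.5·γ·B·N_γ·s_γ = 0.5 × 12.658 × 2.05 × 31.6 × 0.8 = 327.99 kPa
q_ult = 804.44 + 1110.9 + 327.99 = 2243.3 kPa.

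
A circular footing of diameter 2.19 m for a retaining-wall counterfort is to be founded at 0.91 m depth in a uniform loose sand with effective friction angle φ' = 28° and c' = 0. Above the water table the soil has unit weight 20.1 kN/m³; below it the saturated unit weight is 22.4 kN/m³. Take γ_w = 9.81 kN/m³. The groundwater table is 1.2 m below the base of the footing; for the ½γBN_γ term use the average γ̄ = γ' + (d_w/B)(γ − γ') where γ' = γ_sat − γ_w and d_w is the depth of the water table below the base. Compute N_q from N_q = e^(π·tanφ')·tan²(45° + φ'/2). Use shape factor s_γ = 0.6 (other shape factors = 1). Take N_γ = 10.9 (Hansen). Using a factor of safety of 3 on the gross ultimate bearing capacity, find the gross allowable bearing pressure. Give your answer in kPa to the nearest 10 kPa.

q_all ≈ 130 kPa

N_q = e^(π·tan28°)·tan²(59°) = 14.72.
Overburden at base level: q = 20.1 × 0.91 = 18.291 kPa.
The water table is 1.2 m below the base (< B = 2.19 m), so the ½γBN_γ term uses γ̄ = γ' + (d_w/B)(γ − γ') = 12.59 + (1.2/2.19)(20.1 − 12.59) = 16.705 kN/m³.
Surcharge term q·N_q = 18.291 × 14.72 = 269.24 kPa; self-weight term 0.5·γ·B·N_γ·s_γ = 0.5 × 16.705 × 2.19 × 10.9 × 0.6 = 119.63 kPa.
q_ult = 269.24 + 119.63 = 388.87 kPa.
q_all = 388.87 / 3 = 129.62 kPa.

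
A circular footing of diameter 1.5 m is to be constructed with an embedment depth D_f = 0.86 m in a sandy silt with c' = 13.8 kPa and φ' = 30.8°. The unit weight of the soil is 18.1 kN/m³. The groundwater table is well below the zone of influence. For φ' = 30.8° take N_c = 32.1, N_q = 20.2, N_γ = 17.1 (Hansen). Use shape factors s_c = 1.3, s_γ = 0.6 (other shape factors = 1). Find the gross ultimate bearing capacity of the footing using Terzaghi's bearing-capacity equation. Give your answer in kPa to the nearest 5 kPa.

q_ult ≈ 1030 kPa

q = γ·D_f = 18.1 × 0.86 = 15.566 kPa.
c·N_c·s_c = 13.8 × 32.1 × 1.3 = 575.87 kPa
q·N_q = 15.566 × 20.2 = 314.43 kPa
0.5·γ·B·N_γ·s_γ = 0.5 × 18.1 × 1.5 × 17.1 × 0.6 = 139.28 kPa
q_ult = 575.87 + 314.43 + 139.28 = 1029.6 kPa.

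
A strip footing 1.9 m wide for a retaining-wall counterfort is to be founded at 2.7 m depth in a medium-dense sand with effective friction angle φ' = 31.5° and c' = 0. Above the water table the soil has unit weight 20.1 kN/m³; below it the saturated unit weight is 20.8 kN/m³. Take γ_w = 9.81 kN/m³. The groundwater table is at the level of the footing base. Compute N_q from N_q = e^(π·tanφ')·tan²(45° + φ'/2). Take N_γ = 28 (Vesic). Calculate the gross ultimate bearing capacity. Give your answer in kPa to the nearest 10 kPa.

q_ult ≈ 1480 kPa

tan31.5° = 0.6128, so N_q = e^(π×0.6128)·tan²(60.75°) = 6.856 × 3.188 = 21.86.
Effective surcharge at the founding depth q = γ·D_f = 20.1 × 2.7 = 54.27 kPa.
The water table coincides with the base, so in the self-weight term γ → γ' = 10.99 kN/m³.
q_ult = q·N_q + 0.5·γ·B·N_γ
     = 54.27 × 21.861 + 0.5 × 10.99 × 1.9 × 28
     = 1186.4 + 292.33 = 1478.7 kPa.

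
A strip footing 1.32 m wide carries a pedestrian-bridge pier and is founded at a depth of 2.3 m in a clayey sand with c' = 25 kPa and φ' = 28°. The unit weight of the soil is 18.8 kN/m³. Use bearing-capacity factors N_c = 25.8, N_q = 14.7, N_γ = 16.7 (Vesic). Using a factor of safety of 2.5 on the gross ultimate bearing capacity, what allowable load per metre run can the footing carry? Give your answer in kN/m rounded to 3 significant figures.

Effective surcharge at the founding depth q = γ·D_f = 18.8 × 2.3 = 43.24 kPa.
q_ult = c·N_c + q·N_q + 0.5·γ·B·N_γ
     = 25 × 25.8 + 43.24 × 14.7 + 0.5 × 18.8 × 1.32 × 16.7
     = 645 + 635.63 + 207.21 = 1487.8 kPa.
Gross allowable pressure q_all = 1487.8 / 2.5 = 595.14 kPa.
Allowable wall load = q_all × B = 595.14 × 1.32 = 785.58 kN per metre run.

≈ 786 kN/m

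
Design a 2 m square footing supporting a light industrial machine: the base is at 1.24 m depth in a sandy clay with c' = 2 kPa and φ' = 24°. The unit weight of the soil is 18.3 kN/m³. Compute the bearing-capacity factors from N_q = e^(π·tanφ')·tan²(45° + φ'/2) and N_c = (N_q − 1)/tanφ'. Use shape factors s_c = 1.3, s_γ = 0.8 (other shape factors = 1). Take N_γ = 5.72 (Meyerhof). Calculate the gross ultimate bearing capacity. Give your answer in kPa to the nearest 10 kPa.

q_ult ≈ 350 kPa

tan24° = 0.4452, so N_q = e^(π×0.4452)·tan²(57°) = 4.05 × 2.371 = 9.6.
N_c = (9.6 − 1)/tan24° = 19.32.
Overburden at base level: q = 18.3 × 1.24 = 22.692 kPa.
Cohesion term c·N_c·s_c = 2 × 19.324 × 1.3 = 50.241 kPa; surcharge term q·N_q = 22.692 × 9.6034 = 217.92 kPa; self-weight term 0.5·γ·B·N_γ·s_γ = 0.5 × 18.3 × 2 × 5.72 × 0.8 = 83.741 kPa.
q_ult = 50.241 + 217.92 + 83.741 = 351.9 kPa.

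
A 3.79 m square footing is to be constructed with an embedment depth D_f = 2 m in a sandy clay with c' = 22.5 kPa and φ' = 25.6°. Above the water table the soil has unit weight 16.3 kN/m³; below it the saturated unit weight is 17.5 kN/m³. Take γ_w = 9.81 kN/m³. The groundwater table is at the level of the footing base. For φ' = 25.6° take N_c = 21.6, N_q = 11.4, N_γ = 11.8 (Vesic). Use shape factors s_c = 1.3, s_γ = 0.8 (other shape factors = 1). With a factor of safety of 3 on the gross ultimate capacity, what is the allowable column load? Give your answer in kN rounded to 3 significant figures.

Effective surcharge at the founding depth q = γ·D_f = 16.3 × 2 = 32.6 kPa.
The water table coincides with the base, so in the self-weight term γ → γ' = 7.69 kN/m³.
q_ult = c·N_c·s_c + q·N_q + 0.5·γ·B·N_γ·s_γ
     = 22.5 × 21.6 × 1.3 + 32.6 × 11.4 + 0.5 × 7.69 × 3.79 × 11.8 × 0.8
     = 631.8 + 371.64 + 137.56 = 1141 kPa.
Gross allowable pressure q_all = 1141 / 3 = 380.33 kPa.
Footing area = 14.3641 m², so allowable column load = 380.33 × 14.3641 = 5463.2 kN.

P_all ≈ 5460 kN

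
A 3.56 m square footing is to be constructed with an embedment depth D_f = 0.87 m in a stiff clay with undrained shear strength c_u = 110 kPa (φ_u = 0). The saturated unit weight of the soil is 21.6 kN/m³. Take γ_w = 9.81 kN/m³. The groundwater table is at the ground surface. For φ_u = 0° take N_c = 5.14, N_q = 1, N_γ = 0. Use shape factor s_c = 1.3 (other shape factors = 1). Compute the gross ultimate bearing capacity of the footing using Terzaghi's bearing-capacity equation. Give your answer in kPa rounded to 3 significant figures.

With the water table at the surface the whole profile is submerged: γ' = 21.6 − 9.81 = 11.79 kN/m³, so q = γ'·D_f = 10.257 kPa.
q_ult = c·N_c·s_c + q·N_q
     = 110 × 5.14 × 1.3 + 10.257 × 1
     = 735.02 + 10.257 = 745.28 kPa.

q_ult ≈ 745 kPa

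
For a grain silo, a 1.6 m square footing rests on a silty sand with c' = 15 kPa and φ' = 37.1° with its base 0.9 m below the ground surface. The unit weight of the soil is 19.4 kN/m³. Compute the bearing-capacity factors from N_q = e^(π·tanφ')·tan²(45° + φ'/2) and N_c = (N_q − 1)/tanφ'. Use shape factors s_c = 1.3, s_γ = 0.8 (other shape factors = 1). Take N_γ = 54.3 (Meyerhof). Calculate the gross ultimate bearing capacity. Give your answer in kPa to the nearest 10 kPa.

q_ult ≈ 2530 kPa

tan37.1° = 0.7563, so N_q = e^(π×0.7563)·tan²(63.55°) = 10.761 × 4.04 = 43.48.
N_c = (43.48 − 1)/tan37.1° = 56.17.
Overburden at base level: q = 19.4 × 0.9 = 17.46 kPa.
Cohesion term c·N_c·s_c = 15 × 56.17 × 1.3 = 1095.3 kPa; surcharge term q·N_q = 17.46 × 43.481 = 759.17 kPa; self-weight term 0.5·γ·B·N_γ·s_γ = 0.5 × 19.4 × 1.6 × 54.3 × 0.8 = 674.19 kPa.
q_ult = 1095.3 + 759.17 + 674.19 = 2528.7 kPa.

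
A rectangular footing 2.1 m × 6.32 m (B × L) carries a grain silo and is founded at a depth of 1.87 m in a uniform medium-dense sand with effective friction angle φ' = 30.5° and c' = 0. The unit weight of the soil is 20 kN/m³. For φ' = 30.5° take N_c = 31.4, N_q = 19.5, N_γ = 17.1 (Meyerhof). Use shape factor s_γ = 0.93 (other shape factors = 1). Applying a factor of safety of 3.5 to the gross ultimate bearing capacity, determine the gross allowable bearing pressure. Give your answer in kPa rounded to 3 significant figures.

Overburden at base level: q = 20 × 1.87 = 37.4 kPa.
Surcharge term q·N_q = 37.4 × 19.5 = 729.3 kPa; self-weight term 0.5·γ·B·N_γ·s_γ = 0.5 × 20 × 2.1 × 17.1 × 0.93 = 333.96 kPa.
q_ult = 729.3 + 333.96 = 1063.3 kPa.
q_all = q_ult / FS = 1063.3 / 3.5 = 303.79 kPa.

q_all ≈ 304 kPa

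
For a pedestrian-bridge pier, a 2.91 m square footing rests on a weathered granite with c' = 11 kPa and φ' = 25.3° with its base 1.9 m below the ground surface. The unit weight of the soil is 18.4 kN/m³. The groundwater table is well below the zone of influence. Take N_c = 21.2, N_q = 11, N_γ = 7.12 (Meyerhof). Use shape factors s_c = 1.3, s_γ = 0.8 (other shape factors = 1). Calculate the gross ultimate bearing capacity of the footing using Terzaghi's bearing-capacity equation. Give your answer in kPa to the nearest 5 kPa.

q = γ·D_f = 18.4 × 1.9 = 34.96 kPa.
c·N_c·s_c = 11 × 21.2 × 1.3 = 303.16 kPa
q·N_q = 34.96 × 11 = 384.56 kPa
0.5·γ·B·N_γ·s_γ = 0.5 × 18.4 × 2.91 × 7.12 × 0.8 = 152.49 kPa
q_ult = 303.16 + 384.56 + 152.49 = 840.21 kPa.

q_ult ≈ 840 kPa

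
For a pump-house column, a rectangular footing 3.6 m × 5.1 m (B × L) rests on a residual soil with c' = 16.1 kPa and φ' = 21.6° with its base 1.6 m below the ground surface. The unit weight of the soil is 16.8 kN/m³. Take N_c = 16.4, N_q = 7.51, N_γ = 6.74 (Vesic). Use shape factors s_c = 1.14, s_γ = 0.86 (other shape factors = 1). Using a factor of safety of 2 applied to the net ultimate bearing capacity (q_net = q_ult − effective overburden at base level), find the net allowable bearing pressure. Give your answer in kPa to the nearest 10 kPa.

q_all(net) ≈ 330 kPa

q = γ·D_f = 16.8 × 1.6 = 26.88 kPa.
c·N_c·s_c = 16.1 × 16.4 × 1.14 = 301.01 kPa
q·N_q = 26.88 × 7.51 = 201.87 kPa
0.5·γ·B·N_γ·s_γ = 0.5 × 16.8 × 3.6 × 6.74 × 0.86 = 175.28 kPa
q_ult = 301.01 + 201.87 + 175.28 = 678.16 kPa.
Net ultimate: q_net = 678.16 − 26.88 = 651.28 kPa.
q_all(net) = 651.28 / 2 = 325.64 kPa.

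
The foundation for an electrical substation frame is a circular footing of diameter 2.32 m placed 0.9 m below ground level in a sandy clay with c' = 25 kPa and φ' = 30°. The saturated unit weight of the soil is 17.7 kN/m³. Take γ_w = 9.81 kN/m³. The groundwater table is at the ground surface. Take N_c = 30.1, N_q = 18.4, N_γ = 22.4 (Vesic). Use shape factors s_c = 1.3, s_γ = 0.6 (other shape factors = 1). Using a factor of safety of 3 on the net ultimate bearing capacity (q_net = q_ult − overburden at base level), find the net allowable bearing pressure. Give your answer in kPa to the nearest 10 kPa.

With the water table at the surface the whole profile is submerged: γ' = 17.7 − 9.81 = 7.89 kN/m³, so q = γ'·D_f = 7.101 kPa; the same γ' applies in the ½γBN_γ term.
q_ult = c·N_c·s_c + q·N_q + 0.5·γ·B·N_γ·s_γ
     = 25 × 30.1 × 1.3 + 7.101 × 18.4 + 0.5 × 7.89 × 2.32 × 22.4 × 0.6
     = 978.25 + 130.66 + 123.01 = 1231.9 kPa.
q_net = 1231.9 − 7.101 = 1224.8 kPa.
q_all(net) = 1224.8 / 3 = 408.27 kPa.

q_all(net) ≈ 410 kPa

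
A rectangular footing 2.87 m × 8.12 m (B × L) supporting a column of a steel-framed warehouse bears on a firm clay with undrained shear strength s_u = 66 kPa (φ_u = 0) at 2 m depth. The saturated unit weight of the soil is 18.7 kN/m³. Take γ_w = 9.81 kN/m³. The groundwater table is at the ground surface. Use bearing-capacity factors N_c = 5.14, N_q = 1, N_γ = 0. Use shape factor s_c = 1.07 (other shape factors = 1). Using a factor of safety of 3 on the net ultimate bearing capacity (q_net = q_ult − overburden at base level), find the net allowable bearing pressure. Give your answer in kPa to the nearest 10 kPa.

Water table at ground surface, so effective unit weight γ' = 18.7 − 9.81 = 8.89 kN/m³ is used throughout; overburden q = 8.89 × 2 = 17.78 kPa.
Cohesion term c·N_c·s_c = 66 × 5.14 × 1.07 = 362.99 kPa; surcharge term q·N_q = 17.78 × 1 = 17.78 kPa.
q_ult = 362.99 + 17.78 = 380.77 kPa.
q_net = 380.77 − 17.78 = 362.99 kPa.
q_all(net) = 362.99 / 3 = 121 kPa.

q_all(net) ≈ 120 kPa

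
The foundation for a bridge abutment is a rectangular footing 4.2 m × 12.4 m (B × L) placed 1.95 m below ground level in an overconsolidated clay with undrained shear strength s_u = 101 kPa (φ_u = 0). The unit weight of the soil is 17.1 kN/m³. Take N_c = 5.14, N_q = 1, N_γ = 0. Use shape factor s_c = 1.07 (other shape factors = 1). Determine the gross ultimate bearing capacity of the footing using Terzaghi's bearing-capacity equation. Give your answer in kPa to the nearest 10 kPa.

Effective surcharge at the founding depth q = γ·D_f = 17.1 × 1.95 = 33.345 kPa.
q_ult = c·N_c·s_c + q·N_q
     = 101 × 5.14 × 1.07 + 33.345 × 1
     = 555.48 + 33.345 = 588.82 kPa.

q_ult ≈ 590 kPa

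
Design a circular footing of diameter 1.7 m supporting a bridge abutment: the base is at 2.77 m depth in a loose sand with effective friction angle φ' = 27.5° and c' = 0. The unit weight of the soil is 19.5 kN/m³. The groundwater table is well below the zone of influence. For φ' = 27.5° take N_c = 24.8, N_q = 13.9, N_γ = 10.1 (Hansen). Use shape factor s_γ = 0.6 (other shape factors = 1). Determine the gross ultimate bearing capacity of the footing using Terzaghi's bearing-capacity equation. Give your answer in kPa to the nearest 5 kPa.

q = γ·D_f = 19.5 × 2.77 = 54.015 kPa.
q·N_q = 54.015 × 13.9 = 750.81 kPa
0.5·γ·B·N_γ·s_γ = 0.5 × 19.5 × 1.7 × 10.1 × 0.6 = 100.44 kPa
q_ult = 750.81 + 100.44 = 851.25 kPa.

q_ult ≈ 850 kPa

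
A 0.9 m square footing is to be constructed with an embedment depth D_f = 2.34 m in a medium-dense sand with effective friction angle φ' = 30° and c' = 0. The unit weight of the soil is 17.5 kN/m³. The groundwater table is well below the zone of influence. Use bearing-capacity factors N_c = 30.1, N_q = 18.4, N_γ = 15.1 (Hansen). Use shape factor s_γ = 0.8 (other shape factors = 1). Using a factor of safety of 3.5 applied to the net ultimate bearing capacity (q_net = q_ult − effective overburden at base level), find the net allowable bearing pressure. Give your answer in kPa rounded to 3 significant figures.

q_all(net) ≈ 231 kPa

Overburden at base level: q = 17.5 × 2.34 = 40.95 kPa.
Surcharge term q·N_q = 40.95 × 18.4 = 753.48 kPa; self-weight term 0.5·γ·B·N_γ·s_γ = 0.5 × 17.5 × 0.9 × 15.1 × 0.8 = 95.13 kPa.
q_ult = 753.48 + 95.13 = 848.61 kPa.
Net ultimate: q_net = 848.61 − 40.95 = 807.66 kPa.
q_all(net) = 807.66 / 3.5 = 230.76 kPa.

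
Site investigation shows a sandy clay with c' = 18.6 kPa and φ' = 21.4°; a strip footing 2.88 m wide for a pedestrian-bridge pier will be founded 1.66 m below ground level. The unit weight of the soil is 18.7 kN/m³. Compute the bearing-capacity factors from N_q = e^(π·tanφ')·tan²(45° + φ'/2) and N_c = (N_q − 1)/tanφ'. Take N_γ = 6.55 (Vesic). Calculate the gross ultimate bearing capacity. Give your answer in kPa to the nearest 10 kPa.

q_ult ≈ 710 kPa

tan21.4° = 0.3919, so N_q = e^(π×0.3919)·tan²(55.7°) = 3.425 × 2.149 = 7.36.
N_c = (7.36 − 1)/tan21.4° = 16.23.
q = γ·D_f = 18.7 × 1.66 = 31.042 kPa.
c·N_c = 18.6 × 16.231 = 301.9 kPa
q·N_q = 31.042 × 7.3609 = 228.5 kPa
0.5·γ·B·N_γ = 0.5 × 18.7 × 2.88 × 6.55 = 176.38 kPa
q_ult = 301.9 + 228.5 + 176.38 = 706.77 kPa.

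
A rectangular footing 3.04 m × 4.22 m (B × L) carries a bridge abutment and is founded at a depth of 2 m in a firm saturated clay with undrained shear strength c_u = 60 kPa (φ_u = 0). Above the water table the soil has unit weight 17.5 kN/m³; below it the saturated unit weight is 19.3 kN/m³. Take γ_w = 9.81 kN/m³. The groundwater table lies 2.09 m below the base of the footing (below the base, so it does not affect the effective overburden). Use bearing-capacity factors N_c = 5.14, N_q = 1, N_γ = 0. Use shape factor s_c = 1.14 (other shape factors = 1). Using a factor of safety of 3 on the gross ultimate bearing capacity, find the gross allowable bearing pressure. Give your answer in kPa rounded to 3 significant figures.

q = γ·D_f = 17.5 × 2 = 35 kPa.
c·N_c·s_c = 60 × 5.14 × 1.14 = 351.58 kPa
q·N_q = 35 × 1 = 35 kPa
q_ult = 351.58 + 35 = 386.58 kPa.
q_all = 386.58 / 3 = 128.86 kPa.

q_all ≈ 129 kPa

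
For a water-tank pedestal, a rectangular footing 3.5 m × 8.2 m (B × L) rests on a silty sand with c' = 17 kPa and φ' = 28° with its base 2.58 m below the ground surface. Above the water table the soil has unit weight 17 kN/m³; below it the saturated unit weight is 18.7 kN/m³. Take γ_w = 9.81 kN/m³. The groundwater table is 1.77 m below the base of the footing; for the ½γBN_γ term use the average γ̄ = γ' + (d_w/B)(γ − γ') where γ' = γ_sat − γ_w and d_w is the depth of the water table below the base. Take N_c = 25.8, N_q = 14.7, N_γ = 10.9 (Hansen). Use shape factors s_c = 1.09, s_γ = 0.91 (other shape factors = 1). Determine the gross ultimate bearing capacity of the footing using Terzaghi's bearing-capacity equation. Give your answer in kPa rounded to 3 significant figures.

q = γ·D_f = 17 × 2.58 = 43.86 kPa.
γ' = 8.89 kN/m³; averaging over the depth B below the base, γ̄ = γ' + (d_w/B)(γ − γ') = 12.991 kN/m³.
c·N_c·s_c = 17 × 25.8 × 1.09 = 478.07 kPa
q·N_q = 43.86 × 14.7 = 644.74 kPa
0.5·γ·B·N_γ·s_γ = 0.5 × 12.991 × 3.5 × 10.9 × 0.91 = 225.51 kPa
q_ult = 478.07 + 644.74 + 225.51 = 1348.3 kPa.

q_ult ≈ 1350 kPa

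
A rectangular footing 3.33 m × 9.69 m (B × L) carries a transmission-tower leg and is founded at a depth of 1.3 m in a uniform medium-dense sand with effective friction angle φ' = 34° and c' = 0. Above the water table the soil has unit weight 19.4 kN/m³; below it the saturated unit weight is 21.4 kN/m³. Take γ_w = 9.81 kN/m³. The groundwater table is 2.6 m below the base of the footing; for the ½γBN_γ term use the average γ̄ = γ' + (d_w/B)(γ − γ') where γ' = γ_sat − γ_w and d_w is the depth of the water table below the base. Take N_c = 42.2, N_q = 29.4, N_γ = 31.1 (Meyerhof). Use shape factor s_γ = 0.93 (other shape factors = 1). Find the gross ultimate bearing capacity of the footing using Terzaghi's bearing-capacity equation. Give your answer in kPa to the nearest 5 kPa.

q_ult ≈ 1595 kPa

Overburden at base level: q = 19.4 × 1.3 = 25.22 kPa.
The water table is 2.6 m below the base (< B = 3.33 m), so the ½γBN_γ term uses γ̄ = γ' + (d_w/B)(γ − γ') = 11.59 + (2.6/3.33)(19.4 − 11.59) = 17.688 kN/m³.
Surcharge term q·N_q = 25.22 × 29.4 = 741.47 kPa; self-weight term 0.5·γ·B·N_γ·s_γ = 0.5 × 17.688 × 3.33 × 31.1 × 0.93 = 851.79 kPa.
q_ult = 741.47 + 851.79 = 1593.3 kPa.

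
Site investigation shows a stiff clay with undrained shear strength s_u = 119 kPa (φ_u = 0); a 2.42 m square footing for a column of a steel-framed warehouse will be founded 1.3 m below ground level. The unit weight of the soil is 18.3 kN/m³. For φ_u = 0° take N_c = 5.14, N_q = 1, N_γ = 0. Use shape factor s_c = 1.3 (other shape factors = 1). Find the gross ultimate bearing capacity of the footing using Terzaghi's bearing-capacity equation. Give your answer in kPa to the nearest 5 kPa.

q_ult ≈ 820 kPa

q = γ·D_f = 18.3 × 1.3 = 23.79 kPa.
c·N_c·s_c = 119 × 5.14 × 1.3 = 795.16 kPa
q·N_q = 23.79 × 1 = 23.79 kPa
q_ult = 795.16 + 23.79 = 818.95 kPa.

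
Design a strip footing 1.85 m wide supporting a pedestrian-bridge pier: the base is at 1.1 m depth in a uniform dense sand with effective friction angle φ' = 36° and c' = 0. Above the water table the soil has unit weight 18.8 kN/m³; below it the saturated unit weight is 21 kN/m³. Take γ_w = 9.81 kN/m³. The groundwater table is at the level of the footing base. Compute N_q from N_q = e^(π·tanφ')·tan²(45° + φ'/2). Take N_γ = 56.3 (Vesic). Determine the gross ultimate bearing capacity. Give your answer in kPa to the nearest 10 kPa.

tan36° = 0.7265, so N_q = e^(π×0.7265)·tan²(63°) = 9.801 × 3.852 = 37.75.
Overburden at base level: q = 18.8 × 1.1 = 20.68 kPa.
Below the base the soil is submerged, so the ½γBN_γ term uses γ' = 21 − 9.81 = 11.19 kN/m³.
Surcharge term q·N_q = 20.68 × 37.752 = 780.72 kPa; self-weight term 0.5·γ·B·N_γ = 0.5 × 11.19 × 1.85 × 56.3 = 582.75 kPa.
q_ult = 780.72 + 582.75 = 1363.5 kPa.

q_ult ≈ 1360 kPa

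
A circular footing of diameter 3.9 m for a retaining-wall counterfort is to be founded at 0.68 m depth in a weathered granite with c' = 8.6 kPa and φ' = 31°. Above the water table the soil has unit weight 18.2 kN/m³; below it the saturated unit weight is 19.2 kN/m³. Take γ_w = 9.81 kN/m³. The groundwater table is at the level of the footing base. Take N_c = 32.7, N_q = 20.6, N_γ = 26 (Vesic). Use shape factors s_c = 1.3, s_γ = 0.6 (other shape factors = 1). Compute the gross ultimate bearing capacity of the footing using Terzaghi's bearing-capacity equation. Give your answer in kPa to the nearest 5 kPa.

q_ult ≈ 905 kPa

Overburden at base level: q = 18.2 × 0.68 = 12.376 kPa.
Below the base the soil is submerged, so the ½γBN_γ term uses γ' = 19.2 − 9.81 = 9.39 kN/m³.
Cohesion term c·N_c·s_c = 8.6 × 32.7 × 1.3 = 365.59 kPa; surcharge term q·N_q = 12.376 × 20.6 = 254.95 kPa; self-weight term 0.5·γ·B·N_γ·s_γ = 0.5 × 9.39 × 3.9 × 26 × 0.6 = 285.64 kPa.
q_ult = 365.59 + 254.95 + 285.64 = 906.18 kPa.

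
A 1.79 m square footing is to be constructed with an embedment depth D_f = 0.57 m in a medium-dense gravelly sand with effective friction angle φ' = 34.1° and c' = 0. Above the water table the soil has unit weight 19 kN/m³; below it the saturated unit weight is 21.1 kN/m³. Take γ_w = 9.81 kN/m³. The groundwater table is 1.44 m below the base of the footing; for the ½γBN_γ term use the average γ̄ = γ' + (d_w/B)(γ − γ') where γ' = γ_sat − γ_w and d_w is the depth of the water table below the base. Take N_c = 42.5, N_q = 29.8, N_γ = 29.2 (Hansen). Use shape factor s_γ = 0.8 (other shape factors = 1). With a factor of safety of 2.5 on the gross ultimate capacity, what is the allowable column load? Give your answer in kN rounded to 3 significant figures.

P_all ≈ 882 kN

q = γ·D_f = 19 × 0.57 = 10.83 kPa.
γ' = 11.29 kN/m³; averaging over the depth B below the base, γ̄ = γ' + (d_w/B)(γ − γ') = 17.492 kN/m³.
q·N_q = 10.83 × 29.8 = 322.73 kPa
0.5·γ·B·N_γ·s_γ = 0.5 × 17.492 × 1.79 × 29.2 × 0.8 = 365.72 kPa
q_ult = 322.73 + 365.72 = 688.45 kPa.
Gross allowable pressure q_all = 688.45 / 2.5 = 275.38 kPa.
Footing area = 3.2041 m², so allowable column load = 275.38 × 3.2041 = 882.35 kN.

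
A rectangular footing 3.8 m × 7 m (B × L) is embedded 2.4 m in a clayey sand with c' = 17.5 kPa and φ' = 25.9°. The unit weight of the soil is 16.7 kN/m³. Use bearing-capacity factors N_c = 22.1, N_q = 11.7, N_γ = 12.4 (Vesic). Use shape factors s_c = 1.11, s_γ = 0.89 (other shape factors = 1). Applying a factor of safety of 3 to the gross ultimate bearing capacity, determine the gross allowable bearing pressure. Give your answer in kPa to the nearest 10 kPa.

q_all ≈ 420 kPa

Effective surcharge at the founding depth q = γ·D_f = 16.7 × 2.4 = 40.08 kPa.
q_ult = c·N_c·s_c + q·N_q + 0.5·γ·B·N_γ·s_γ
     = 17.5 × 22.1 × 1.11 + 40.08 × 11.7 + 0.5 × 16.7 × 3.8 × 12.4 × 0.89
     = 429.29 + 468.94 + 350.17 = 1248.4 kPa.
q_all = q_ult / FS = 1248.4 / 3 = 416.13 kPa.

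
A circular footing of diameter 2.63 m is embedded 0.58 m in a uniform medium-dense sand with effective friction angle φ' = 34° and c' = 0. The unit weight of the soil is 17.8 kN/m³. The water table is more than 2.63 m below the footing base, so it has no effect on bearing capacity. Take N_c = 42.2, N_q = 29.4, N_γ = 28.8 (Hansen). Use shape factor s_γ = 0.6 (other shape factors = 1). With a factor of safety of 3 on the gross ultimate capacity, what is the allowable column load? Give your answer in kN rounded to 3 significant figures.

q = γ·D_f = 17.8 × 0.58 = 10.324 kPa.
q·N_q = 10.324 × 29.4 = 303.53 kPa
0.5·γ·B·N_γ·s_γ = 0.5 × 17.8 × 2.63 × 28.8 × 0.6 = 404.47 kPa
q_ult = 303.53 + 404.47 = 708 kPa.
Gross allowable pressure q_all = 708 / 3 = 236 kPa.
Footing area = 5.4325 m², so allowable column load = 236 × 5.4325 = 1282.1 kN.

P_all ≈ 1280 kN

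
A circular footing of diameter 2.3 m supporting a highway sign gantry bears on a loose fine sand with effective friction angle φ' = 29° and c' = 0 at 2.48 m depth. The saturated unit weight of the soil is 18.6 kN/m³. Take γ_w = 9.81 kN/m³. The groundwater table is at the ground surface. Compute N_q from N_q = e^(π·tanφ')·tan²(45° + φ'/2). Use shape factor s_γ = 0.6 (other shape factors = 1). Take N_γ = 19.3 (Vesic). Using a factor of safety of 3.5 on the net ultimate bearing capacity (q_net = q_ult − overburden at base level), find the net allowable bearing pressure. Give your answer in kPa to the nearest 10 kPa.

q_all(net) ≈ 130 kPa

N_q = e^(π·tan29°)·tan²(59.5°) = 16.44.
γ' = 18.6 − 9.81 = 8.79 kN/m³ (submerged throughout). q = 8.79 × 2.48 = 21.799 kPa; the same γ' applies in the ½γBN_γ term.
q·N_q = 21.799 × 16.443 = 358.45 kPa
0.5·γ·B·N_γ·s_γ = 0.5 × 8.79 × 2.3 × 19.3 × 0.6 = 117.06 kPa
q_ult = 358.45 + 117.06 = 475.51 kPa.
q_net = 475.51 − 21.799 = 453.71 kPa.
q_all(net) = 453.71 / 3.5 = 129.63 kPa.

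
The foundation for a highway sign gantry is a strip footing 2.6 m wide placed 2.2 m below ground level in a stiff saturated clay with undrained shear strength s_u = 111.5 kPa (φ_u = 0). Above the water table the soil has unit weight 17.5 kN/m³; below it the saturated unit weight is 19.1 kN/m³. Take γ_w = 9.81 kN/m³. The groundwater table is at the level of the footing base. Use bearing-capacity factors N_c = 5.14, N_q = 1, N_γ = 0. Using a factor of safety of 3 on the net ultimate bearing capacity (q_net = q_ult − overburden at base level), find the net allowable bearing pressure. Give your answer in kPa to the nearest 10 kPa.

q_all(net) ≈ 190 kPa

Effective surcharge at the founding depth q = γ·D_f = 17.5 × 2.2 = 38.5 kPa.
q_ult = c·N_c + q·N_q
     = 111.5 × 5.14 + 38.5 × 1
     = 573.11 + 38.5 = 611.61 kPa.
q_net = 611.61 − 38.5 = 573.11 kPa.
q_all(net) = 573.11 / 3 = 191.04 kPa.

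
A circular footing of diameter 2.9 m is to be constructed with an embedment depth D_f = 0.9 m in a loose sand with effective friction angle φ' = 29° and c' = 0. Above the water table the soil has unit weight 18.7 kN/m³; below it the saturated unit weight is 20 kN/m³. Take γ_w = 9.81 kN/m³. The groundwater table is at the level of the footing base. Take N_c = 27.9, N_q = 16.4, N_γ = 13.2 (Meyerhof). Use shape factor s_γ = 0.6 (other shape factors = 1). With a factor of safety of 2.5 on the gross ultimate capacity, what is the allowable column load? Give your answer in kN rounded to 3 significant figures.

Overburden at base level: q = 18.7 × 0.9 = 16.83 kPa.
Below the base the soil is submerged, so the ½γBN_γ term uses γ' = 20 − 9.81 = 10.19 kN/m³.
Surcharge term q·N_q = 16.83 × 16.4 = 276.01 kPa; self-weight term 0.5·γ·B·N_γ·s_γ = 0.5 × 10.19 × 2.9 × 13.2 × 0.6 = 117.02 kPa.
q_ult = 276.01 + 117.02 = 393.03 kPa.
Gross allowable pressure q_all = 393.03 / 2.5 = 157.21 kPa.
Footing area = 6.6052 m², so allowable column load = 157.21 × 6.6052 = 1038.4 kN.

P_all ≈ 1040 kN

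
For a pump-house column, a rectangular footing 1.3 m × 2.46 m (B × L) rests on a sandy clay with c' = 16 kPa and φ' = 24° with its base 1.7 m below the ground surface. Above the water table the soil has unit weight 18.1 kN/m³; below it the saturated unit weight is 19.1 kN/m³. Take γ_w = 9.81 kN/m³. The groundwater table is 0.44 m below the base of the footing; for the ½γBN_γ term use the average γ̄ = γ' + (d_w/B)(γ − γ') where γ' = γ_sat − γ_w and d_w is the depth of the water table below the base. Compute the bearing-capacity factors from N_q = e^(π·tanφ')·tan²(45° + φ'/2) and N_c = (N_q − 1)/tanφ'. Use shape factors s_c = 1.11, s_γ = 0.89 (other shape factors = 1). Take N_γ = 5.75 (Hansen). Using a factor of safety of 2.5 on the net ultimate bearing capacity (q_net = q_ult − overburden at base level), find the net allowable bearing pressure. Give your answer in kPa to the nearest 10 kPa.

N_q = e^(π·tan24°)·tan²(57°) = 9.6; N_c = (N_q − 1)/tanφ' = 19.32.
Overburden at base level: q = 18.1 × 1.7 = 30.77 kPa.
The water table is 0.44 m below the base (< B = 1.3 m), so the ½γBN_γ term uses γ̄ = γ' + (d_w/B)(γ − γ') = 9.29 + (0.44/1.3)(18.1 − 9.29) = 12.272 kN/m³.
Cohesion term c·N_c·s_c = 16 × 19.324 × 1.11 = 343.19 kPa; surcharge term q·N_q = 30.77 × 9.6034 = 295.5 kPa; self-weight term 0.5·γ·B·N_γ·s_γ = 0.5 × 12.272 × 1.3 × 5.75 × 0.89 = 40.821 kPa.
q_ult = 343.19 + 295.5 + 40.821 = 679.5 kPa.
q_net = 679.5 − 30.77 = 648.73 kPa.
q_all(net) = 648.73 / 2.5 = 259.49 kPa.

q_all(net) ≈ 260 kPa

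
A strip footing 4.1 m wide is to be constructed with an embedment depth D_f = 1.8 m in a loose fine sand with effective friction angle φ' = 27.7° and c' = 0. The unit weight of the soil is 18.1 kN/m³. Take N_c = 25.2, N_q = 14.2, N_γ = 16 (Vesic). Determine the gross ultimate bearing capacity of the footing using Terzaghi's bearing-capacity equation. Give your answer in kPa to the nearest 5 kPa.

Effective surcharge at the founding depth q = γ·D_f = 18.1 × 1.8 = 32.58 kPa.
q_ult = q·N_q + 0.5·γ·B·N_γ
     = 32.58 × 14.2 + 0.5 × 18.1 × 4.1 × 16
     = 462.64 + 593.68 = 1056.3 kPa.

q_ult ≈ 1055 kPa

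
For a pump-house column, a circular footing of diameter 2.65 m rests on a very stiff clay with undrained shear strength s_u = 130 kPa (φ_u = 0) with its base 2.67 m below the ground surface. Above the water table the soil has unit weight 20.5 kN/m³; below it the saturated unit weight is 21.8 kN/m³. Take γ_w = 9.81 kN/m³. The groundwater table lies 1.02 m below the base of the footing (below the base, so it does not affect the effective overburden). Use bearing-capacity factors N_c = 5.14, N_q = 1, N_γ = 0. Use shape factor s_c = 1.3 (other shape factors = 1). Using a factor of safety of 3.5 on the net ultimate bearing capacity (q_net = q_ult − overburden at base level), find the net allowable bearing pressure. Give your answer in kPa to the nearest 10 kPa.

q_all(net) ≈ 250 kPa

Effective surcharge at the founding depth q = γ·D_f = 20.5 × 2.67 = 54.735 kPa.
q_ult = c·N_c·s_c + q·N_q
     = 130 × 5.14 × 1.3 + 54.735 × 1
     = 868.66 + 54.735 = 923.39 kPa.
q_net = 923.39 − 54.735 = 868.66 kPa.
q_all(net) = 868.66 / 3.5 = 248.19 kPa.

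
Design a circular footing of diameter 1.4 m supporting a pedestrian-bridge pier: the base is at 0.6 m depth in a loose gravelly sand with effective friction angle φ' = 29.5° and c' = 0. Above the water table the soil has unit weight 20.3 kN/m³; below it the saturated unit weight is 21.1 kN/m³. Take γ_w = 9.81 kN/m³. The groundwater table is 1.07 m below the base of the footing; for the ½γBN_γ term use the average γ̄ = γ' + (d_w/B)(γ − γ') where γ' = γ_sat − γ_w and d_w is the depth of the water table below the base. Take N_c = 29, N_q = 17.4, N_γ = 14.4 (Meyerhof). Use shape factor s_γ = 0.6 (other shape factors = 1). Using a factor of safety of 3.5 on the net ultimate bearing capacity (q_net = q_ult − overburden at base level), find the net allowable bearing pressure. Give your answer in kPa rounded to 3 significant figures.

q = γ·D_f = 20.3 × 0.6 = 12.18 kPa.
γ' = 11.29 kN/m³; averaging over the depth B below the base, γ̄ = γ' + (d_w/B)(γ − γ') = 18.176 kN/m³.
q·N_q = 12.18 × 17.4 = 211.93 kPa
0.5·γ·B·N_γ·s_γ = 0.5 × 18.176 × 1.4 × 14.4 × 0.6 = 109.93 kPa
q_ult = 211.93 + 109.93 = 321.86 kPa.
q_net = 321.86 − 12.18 = 309.68 kPa.
q_all(net) = 309.68 / 3.5 = 88.48 kPa.

q_all(net) ≈ 88.5 kPa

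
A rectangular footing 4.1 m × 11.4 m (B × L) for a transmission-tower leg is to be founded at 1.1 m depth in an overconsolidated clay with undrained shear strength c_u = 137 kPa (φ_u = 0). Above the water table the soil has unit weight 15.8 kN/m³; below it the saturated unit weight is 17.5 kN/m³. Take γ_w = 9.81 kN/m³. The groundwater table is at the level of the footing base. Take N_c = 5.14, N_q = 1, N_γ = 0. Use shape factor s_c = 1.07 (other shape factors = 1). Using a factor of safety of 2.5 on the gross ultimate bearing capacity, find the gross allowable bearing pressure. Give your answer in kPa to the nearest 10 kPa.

q_all ≈ 310 kPa

Overburden at base level: q = 15.8 × 1.1 = 17.38 kPa.
Cohesion term c·N_c·s_c = 137 × 5.14 × 1.07 = 753.47 kPa; surcharge term q·N_q = 17.38 × 1 = 17.38 kPa.
q_ult = 753.47 + 17.38 = 770.85 kPa.
q_all = 770.85 / 2.5 = 308.34 kPa.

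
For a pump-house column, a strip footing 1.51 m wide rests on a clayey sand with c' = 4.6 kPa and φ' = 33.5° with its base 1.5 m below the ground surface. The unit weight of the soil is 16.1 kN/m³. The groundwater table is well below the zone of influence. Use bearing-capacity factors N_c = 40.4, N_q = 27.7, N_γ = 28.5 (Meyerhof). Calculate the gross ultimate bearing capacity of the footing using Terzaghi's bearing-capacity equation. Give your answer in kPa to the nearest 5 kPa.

q = γ·D_f = 16.1 × 1.5 = 24.15 kPa.
c·N_c = 4.6 × 40.4 = 185.84 kPa
q·N_q = 24.15 × 27.7 = 668.96 kPa
0.5·γ·B·N_γ = 0.5 × 16.1 × 1.51 × 28.5 = 346.43 kPa
q_ult = 185.84 + 668.96 + 346.43 = 1201.2 kPa.

q_ult ≈ 1200 kPa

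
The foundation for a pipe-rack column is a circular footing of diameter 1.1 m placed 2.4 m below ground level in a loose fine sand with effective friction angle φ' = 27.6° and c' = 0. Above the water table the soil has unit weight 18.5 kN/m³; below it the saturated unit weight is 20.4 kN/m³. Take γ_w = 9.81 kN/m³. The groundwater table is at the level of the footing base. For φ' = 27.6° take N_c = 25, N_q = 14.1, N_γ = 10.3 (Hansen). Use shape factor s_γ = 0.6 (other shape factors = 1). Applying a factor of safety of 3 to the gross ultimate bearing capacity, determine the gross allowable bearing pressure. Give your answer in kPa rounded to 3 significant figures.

q_all ≈ 221 kPa

Effective surcharge at the founding depth q = γ·D_f = 18.5 × 2.4 = 44.4 kPa.
The water table coincides with the base, so in the self-weight term γ → γ' = 10.59 kN/m³.
q_ult = q·N_q + 0.5·γ·B·N_γ·s_γ
     = 44.4 × 14.1 + 0.5 × 10.59 × 1.1 × 10.3 × 0.6
     = 626.04 + 35.995 = 662.04 kPa.
q_all = q_ult / FS = 662.04 / 3 = 220.68 kPa.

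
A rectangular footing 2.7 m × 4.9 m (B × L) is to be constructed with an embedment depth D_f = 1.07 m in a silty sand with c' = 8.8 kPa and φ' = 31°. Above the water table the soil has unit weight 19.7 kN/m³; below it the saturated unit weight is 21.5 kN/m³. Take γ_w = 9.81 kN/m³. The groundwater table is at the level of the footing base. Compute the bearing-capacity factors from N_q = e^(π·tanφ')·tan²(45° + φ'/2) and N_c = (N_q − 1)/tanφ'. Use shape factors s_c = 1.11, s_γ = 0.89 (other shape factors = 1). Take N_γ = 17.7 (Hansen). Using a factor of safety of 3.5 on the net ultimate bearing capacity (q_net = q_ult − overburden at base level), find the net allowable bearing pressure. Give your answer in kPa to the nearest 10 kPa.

N_q = e^(π·tan31°)·tan²(60.5°) = 20.63; N_c = (N_q − 1)/tanφ' = 32.67.
Effective surcharge at the founding depth q = γ·D_f = 19.7 × 1.07 = 21.079 kPa.
The water table coincides with the base, so in the self-weight term γ → γ' = 11.69 kN/m³.
q_ult = c·N_c·s_c + q·N_q + 0.5·γ·B·N_γ·s_γ
     = 8.8 × 32.671 × 1.11 + 21.079 × 20.631 + 0.5 × 11.69 × 2.7 × 17.7 × 0.89
     = 319.13 + 434.88 + 248.61 = 1002.6 kPa.
q_net = 1002.6 − 21.079 = 981.54 kPa.
q_all(net) = 981.54 / 3.5 = 280.44 kPa.

q_all(net) ≈ 280 kPa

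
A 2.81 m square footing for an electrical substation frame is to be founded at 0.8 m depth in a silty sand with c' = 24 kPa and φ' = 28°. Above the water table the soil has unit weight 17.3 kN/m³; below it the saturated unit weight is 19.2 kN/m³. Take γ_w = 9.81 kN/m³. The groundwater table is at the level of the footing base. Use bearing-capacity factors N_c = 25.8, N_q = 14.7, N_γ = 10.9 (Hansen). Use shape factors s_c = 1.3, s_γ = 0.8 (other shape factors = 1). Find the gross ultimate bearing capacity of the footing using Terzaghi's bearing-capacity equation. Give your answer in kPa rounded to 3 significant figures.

Effective surcharge at the founding depth q = γ·D_f = 17.3 × 0.8 = 13.84 kPa.
The water table coincides with the base, so in the self-weight term γ → γ' = 9.39 kN/m³.
q_ult = c·N_c·s_c + q·N_q + 0.5·γ·B·N_γ·s_γ
     = 24 × 25.8 × 1.3 + 13.84 × 14.7 + 0.5 × 9.39 × 2.81 × 10.9 × 0.8
     = 804.96 + 203.45 + 115.04 = 1123.5 kPa.

q_ult ≈ 1120 kPa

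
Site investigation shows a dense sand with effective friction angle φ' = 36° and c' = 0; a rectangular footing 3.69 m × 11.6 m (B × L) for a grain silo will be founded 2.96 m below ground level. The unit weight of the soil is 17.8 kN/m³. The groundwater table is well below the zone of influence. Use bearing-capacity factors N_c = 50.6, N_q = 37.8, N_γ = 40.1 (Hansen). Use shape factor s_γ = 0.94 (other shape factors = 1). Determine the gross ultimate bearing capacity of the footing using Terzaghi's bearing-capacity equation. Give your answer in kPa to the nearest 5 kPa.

Overburden at base level: q = 17.8 × 2.96 = 52.688 kPa.
Surcharge term q·N_q = 52.688 × 37.8 = 1991.6 kPa; self-weight term 0.5·γ·B·N_γ·s_γ = 0.5 × 17.8 × 3.69 × 40.1 × 0.94 = 1237.9 kPa.
q_ult = 1991.6 + 1237.9 = 3229.5 kPa.

q_ult ≈ 3230 kPa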